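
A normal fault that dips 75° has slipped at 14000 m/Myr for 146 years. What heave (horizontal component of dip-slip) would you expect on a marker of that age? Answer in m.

dip-slip = rate × time = 14000 m/Myr × 146 years = 2.044 m
heave = dip-slip × cos(dip) = 2.044 × cos(75°) = 0.529 m

0.529 m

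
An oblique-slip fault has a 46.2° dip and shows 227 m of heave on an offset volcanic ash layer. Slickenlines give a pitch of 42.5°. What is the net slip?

485 m

dip-slip = heave / cos(dip) = 227 / cos(46.2°) = 328 m
net slip = dip-slip / sin(rake) = 328 / sin(42.5°) = 485 m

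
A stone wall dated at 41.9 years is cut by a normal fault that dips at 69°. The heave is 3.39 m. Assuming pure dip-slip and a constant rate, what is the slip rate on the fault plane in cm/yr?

22.6 cm/yr

dip-slip = heave / cos(dip) = 3.39 m / cos(69°) = 9.460 m
rate = 9.460 m / 41.9 years = 0.226 m/yr = 22.6 cm/yr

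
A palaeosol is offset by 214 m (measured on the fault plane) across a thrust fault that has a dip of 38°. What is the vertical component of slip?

throw = dip-slip × sin(dip) = 214 m × sin(38°) = 132 m

132 m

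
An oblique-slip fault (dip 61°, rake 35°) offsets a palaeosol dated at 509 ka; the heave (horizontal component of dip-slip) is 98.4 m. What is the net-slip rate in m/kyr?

0.695 m/kyr

dip-slip = heave / cos(dip) = 98.4 / cos(61°) = 203 m
net slip = dip-slip / sin(rake) = 203 / sin(35°) = 353.9 m
rate = 353.9 m / 509 ka = 0.000695 m/yr = 0.695 m/kyr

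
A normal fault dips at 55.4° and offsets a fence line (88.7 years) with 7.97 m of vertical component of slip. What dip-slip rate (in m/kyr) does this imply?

dip-slip = throw / sin(dip) = 7.97 m / sin(55.4°) = 9.682 m
rate = 9.682 m / 88.7 years = 0.109 m/yr = 109 m/kyr

109 m/kyr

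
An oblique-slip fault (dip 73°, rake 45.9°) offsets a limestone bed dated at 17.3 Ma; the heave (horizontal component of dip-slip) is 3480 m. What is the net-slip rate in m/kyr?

0.958 m/kyr

dip-slip = heave / cos(dip) = 3480 / cos(73°) = 11900 m
net slip = dip-slip / sin(rake) = 11900 / sin(45.9°) = 16570 m
rate = 16570 m / 17.3 Ma = 0.000958 m/yr = 0.958 m/kyr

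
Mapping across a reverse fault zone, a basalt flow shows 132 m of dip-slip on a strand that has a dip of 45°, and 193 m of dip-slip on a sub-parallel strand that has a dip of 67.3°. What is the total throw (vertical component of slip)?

throw_A = 132 × sin(45°) = 93.34 m
throw_B = 193 × sin(67.3°) = 178 m
total = 93.34 + 178 = 271 m

271 m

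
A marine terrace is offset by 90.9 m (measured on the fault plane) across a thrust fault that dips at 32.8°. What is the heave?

heave = dip-slip × cos(dip) = 90.9 m × cos(32.8°) = 76.4 m

76.4 m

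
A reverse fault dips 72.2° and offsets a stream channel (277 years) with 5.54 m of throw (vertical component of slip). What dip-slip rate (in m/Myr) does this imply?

21000 m/Myr

dip-slip = throw / sin(dip) = 5.54 m / sin(72.2°) = 5.819 m
rate = 5.819 m / 277 years = 0.0210 m/yr = 21000 m/Myr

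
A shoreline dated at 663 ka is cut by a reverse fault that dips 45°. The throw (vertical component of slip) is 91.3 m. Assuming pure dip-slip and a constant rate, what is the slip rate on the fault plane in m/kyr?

0.195 m/kyr

dip-slip = throw / sin(dip) = 91.3 m / sin(45°) = 129.1 m
rate = 129.1 m / 663 ka = 0.000195 m/yr = 0.195 m/kyr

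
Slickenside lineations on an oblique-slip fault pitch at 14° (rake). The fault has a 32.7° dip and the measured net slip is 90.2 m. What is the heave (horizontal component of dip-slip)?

18.4 m

dip-slip = net slip × sin(rake) = 90.2 m × sin(14°) = 21.82 m
heave = dip-slip × cos(dip) = 21.82 × cos(32.7°) = 18.4 m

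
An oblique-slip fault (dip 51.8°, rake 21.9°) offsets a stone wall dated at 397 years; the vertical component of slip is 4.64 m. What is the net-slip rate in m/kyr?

dip-slip = throw / sin(dip) = 4.64 / sin(51.8°) = 5.904 m
net slip = dip-slip / sin(rake) = 5.904 / sin(21.9°) = 15.83 m
rate = 15.83 m / 397 years = 0.0399 m/yr = 39.9 m/kyr

39.9 m/kyr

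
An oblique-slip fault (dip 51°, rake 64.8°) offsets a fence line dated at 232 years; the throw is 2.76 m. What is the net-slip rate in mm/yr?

dip-slip = throw / sin(dip) = 2.76 / sin(51°) = 3.551 m
net slip = dip-slip / sin(rake) = 3.551 / sin(64.8°) = 3.925 m
rate = 3.925 m / 232 years = 0.0169 m/yr = 16.9 mm/yr

16.9 mm/yr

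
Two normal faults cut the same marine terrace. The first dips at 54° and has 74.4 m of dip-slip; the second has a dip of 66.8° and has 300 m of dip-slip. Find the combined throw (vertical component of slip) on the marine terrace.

throw_A = 74.4 × sin(54°) = 60.19 m
throw_B = 300 × sin(66.8°) = 275.7 m
total = 60.19 + 275.7 = 336 m

336 m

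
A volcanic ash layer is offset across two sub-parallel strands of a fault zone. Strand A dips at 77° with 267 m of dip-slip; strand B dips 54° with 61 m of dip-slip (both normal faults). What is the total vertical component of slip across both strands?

310 m

throw_A = 267 × sin(77°) = 260.2 m
throw_B = 61 × sin(54°) = 49.35 m
total = 260.2 + 49.35 = 310 m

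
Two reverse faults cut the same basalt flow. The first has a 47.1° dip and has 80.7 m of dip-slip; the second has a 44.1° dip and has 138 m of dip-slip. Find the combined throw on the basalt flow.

155 m

throw_A = 80.7 × sin(47.1°) = 59.12 m
throw_B = 138 × sin(44.1°) = 96.04 m
total = 59.12 + 96.04 = 155 m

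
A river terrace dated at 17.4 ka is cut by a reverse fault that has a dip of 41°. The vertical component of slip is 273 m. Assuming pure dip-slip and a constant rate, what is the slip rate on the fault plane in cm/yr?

dip-slip = throw / sin(dip) = 273 m / sin(41°) = 416.1 m
rate = 416.1 m / 17.4 ka = 0.0239 m/yr = 2.39 cm/yr

2.39 cm/yr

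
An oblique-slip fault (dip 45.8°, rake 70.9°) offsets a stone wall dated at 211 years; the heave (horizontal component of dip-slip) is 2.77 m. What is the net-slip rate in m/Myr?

dip-slip = heave / cos(dip) = 2.77 / cos(45.8°) = 3.973 m
net slip = dip-slip / sin(rake) = 3.973 / sin(70.9°) = 4.205 m
rate = 4.205 m / 211 years = 0.0199 m/yr = 19900 m/Myr

19900 m/Myr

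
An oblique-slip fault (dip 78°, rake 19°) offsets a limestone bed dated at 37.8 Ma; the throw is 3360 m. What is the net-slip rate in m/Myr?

279 m/Myr

dip-slip = throw / sin(dip) = 3360 / sin(78°) = 3435 m
net slip = dip-slip / sin(rake) = 3435 / sin(19°) = 10550 m
rate = 10550 m / 37.8 Ma = 0.000279 m/yr = 279 m/Myr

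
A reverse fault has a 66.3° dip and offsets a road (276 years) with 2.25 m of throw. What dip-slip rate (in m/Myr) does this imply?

8900 m/Myr

dip-slip = throw / sin(dip) = 2.25 m / sin(66.3°) = 2.457 m
rate = 2.457 m / 276 years = 0.00890 m/yr = 8900 m/Myr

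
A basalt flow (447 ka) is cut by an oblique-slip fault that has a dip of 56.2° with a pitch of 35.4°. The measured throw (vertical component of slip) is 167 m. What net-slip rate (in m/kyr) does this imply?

0.776 m/kyr

dip-slip = throw / sin(dip) = 167 / sin(56.2°) = 201 m
net slip = dip-slip / sin(rake) = 201 / sin(35.4°) = 346.9 m
rate = 346.9 m / 447 ka = 0.000776 m/yr = 0.776 m/kyr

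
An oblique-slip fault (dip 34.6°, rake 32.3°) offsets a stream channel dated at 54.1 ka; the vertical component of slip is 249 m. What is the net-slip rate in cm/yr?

1.52 cm/yr

dip-slip = throw / sin(dip) = 249 / sin(34.6°) = 438.5 m
net slip = dip-slip / sin(rake) = 438.5 / sin(32.3°) = 820.6 m
rate = 820.6 m / 54.1 ka = 0.0152 m/yr = 1.52 cm/yr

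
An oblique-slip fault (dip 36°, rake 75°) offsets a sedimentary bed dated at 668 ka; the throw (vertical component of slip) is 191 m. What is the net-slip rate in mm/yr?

dip-slip = throw / sin(dip) = 191 / sin(36°) = 324.9 m
net slip = dip-slip / sin(rake) = 324.9 / sin(75°) = 336.4 m
rate = 336.4 m / 668 ka = 0.000504 m/yr = 0.504 mm/yr

0.504 mm/yr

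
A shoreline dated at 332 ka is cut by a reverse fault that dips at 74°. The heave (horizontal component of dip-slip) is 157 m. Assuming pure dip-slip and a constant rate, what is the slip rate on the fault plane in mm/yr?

1.72 mm/yr

dip-slip = heave / cos(dip) = 157 m / cos(74°) = 569.6 m
rate = 569.6 m / 332 ka = 0.00172 m/yr = 1.72 mm/yr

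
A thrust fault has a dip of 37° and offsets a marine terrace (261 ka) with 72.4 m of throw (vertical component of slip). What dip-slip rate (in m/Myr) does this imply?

dip-slip = throw / sin(dip) = 72.4 m / sin(37°) = 120.3 m
rate = 120.3 m / 261 ka = 0.000461 m/yr = 461 m/Myr

461 m/Myr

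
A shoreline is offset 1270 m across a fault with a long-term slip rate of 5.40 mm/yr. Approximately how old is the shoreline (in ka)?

235 ka

age = offset / rate = 1270 m / (5.40 mm/yr) = 235000 yr = 235 ka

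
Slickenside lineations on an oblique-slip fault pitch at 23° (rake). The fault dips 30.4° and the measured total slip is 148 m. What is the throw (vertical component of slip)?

29.3 m

dip-slip = net slip × sin(rake) = 148 m × sin(23°) = 57.83 m
throw = dip-slip × sin(dip) = 57.83 × sin(30.4°) = 29.3 m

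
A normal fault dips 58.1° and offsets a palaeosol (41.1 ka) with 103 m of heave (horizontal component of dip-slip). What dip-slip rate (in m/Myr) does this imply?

4740 m/Myr

dip-slip = heave / cos(dip) = 103 m / cos(58.1°) = 194.9 m
rate = 194.9 m / 41.1 ka = 0.00474 m/yr = 4740 m/Myr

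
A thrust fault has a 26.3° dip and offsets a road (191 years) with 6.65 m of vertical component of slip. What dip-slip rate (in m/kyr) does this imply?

78.6 m/kyr

dip-slip = throw / sin(dip) = 6.65 m / sin(26.3°) = 15.01 m
rate = 15.01 m / 191 years = 0.0786 m/yr = 78.6 m/kyr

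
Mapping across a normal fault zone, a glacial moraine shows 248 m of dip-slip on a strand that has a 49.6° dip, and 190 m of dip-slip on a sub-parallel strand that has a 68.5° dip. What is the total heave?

230 m

heave_A = 248 × cos(49.6°) = 160.7 m
heave_B = 190 × cos(68.5°) = 69.64 m
total = 160.7 + 69.64 = 230 m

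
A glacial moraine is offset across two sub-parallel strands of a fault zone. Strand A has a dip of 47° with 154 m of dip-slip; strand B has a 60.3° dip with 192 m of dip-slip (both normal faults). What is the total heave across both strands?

200 m

heave_A = 154 × cos(47°) = 105 m
heave_B = 192 × cos(60.3°) = 95.13 m
total = 105 + 95.13 = 200 m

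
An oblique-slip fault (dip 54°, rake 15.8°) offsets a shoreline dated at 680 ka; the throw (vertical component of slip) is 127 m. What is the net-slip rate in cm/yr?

0.0848 cm/yr

dip-slip = throw / sin(dip) = 127 / sin(54°) = 157 m
net slip = dip-slip / sin(rake) = 157 / sin(15.8°) = 576.5 m
rate = 576.5 m / 680 ka = 0.000848 m/yr = 0.0848 cm/yr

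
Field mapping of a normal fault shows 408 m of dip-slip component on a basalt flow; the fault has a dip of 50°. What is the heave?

262 m

heave = dip-slip × cos(dip) = 408 m × cos(50°) = 262 m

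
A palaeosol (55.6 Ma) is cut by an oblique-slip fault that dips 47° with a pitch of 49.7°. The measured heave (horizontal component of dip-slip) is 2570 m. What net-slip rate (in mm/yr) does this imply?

0.0889 mm/yr

dip-slip = heave / cos(dip) = 2570 / cos(47°) = 3768 m
net slip = dip-slip / sin(rake) = 3768 / sin(49.7°) = 4941 m
rate = 4941 m / 55.6 Ma = 0.0000889 m/yr = 0.0889 mm/yr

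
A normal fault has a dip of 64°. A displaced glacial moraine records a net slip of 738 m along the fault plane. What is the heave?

324 m

heave = dip-slip × cos(dip) = 738 m × cos(64°) = 324 m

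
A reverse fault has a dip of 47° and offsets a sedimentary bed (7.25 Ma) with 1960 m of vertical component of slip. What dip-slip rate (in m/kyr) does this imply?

0.370 m/kyr

dip-slip = throw / sin(dip) = 1960 m / sin(47°) = 2680 m
rate = 2680 m / 7.25 Ma = 0.000370 m/yr = 0.370 m/kyr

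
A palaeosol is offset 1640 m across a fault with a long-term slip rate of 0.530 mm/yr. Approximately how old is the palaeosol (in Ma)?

3.09 Ma

age = offset / rate = 1640 m / (0.530 mm/yr) = 3.09e+06 yr = 3.09 Ma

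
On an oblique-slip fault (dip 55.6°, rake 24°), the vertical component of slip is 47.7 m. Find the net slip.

142 m

dip-slip = throw / sin(dip) = 47.7 / sin(55.6°) = 57.81 m
net slip = dip-slip / sin(rake) = 57.81 / sin(24°) = 142 m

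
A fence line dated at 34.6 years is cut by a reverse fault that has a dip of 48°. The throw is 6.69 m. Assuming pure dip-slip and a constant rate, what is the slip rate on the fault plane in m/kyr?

dip-slip = throw / sin(dip) = 6.69 m / sin(48°) = 9.002 m
rate = 9.002 m / 34.6 years = 0.260 m/yr = 260 m/kyr

260 m/kyr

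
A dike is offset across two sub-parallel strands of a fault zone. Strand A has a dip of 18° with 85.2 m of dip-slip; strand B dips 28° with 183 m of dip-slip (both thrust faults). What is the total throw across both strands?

112 m

throw_A = 85.2 × sin(18°) = 26.33 m
throw_B = 183 × sin(28°) = 85.91 m
total = 26.33 + 85.91 = 112 m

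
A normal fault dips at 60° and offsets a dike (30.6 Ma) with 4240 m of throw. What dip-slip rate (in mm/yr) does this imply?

dip-slip = throw / sin(dip) = 4240 m / sin(60°) = 4896 m
rate = 4896 m / 30.6 Ma = 0.000160 m/yr = 0.160 mm/yr

0.160 mm/yr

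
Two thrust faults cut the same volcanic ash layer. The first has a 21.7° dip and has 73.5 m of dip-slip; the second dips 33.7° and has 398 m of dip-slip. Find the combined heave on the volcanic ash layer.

heave_A = 73.5 × cos(21.7°) = 68.29 m
heave_B = 398 × cos(33.7°) = 331.1 m
total = 68.29 + 331.1 = 399 m

399 m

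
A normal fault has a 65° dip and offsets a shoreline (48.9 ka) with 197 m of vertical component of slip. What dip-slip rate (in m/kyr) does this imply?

4.45 m/kyr

dip-slip = throw / sin(dip) = 197 m / sin(65°) = 217.4 m
rate = 217.4 m / 48.9 ka = 0.00445 m/yr = 4.45 m/kyr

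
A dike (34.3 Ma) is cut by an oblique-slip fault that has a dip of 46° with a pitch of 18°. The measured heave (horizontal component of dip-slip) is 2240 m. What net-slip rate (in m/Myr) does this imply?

304 m/Myr

dip-slip = heave / cos(dip) = 2240 / cos(46°) = 3225 m
net slip = dip-slip / sin(rake) = 3225 / sin(18°) = 10440 m
rate = 10440 m / 34.3 Ma = 0.000304 m/yr = 304 m/Myr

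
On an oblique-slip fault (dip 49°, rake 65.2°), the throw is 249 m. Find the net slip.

dip-slip = throw / sin(dip) = 249 / sin(49°) = 329.9 m
net slip = dip-slip / sin(rake) = 329.9 / sin(65.2°) = 363 m

363 m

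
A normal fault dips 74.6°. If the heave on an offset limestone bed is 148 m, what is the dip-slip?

557 m

dip-slip = heave / cos(dip) = 148 / cos(74.6°) = 557 m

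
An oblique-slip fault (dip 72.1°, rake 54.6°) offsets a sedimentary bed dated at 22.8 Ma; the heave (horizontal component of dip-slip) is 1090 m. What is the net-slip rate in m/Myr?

191 m/Myr

dip-slip = heave / cos(dip) = 1090 / cos(72.1°) = 3546 m
net slip = dip-slip / sin(rake) = 3546 / sin(54.6°) = 4351 m
rate = 4351 m / 22.8 Ma = 0.000191 m/yr = 191 m/Myr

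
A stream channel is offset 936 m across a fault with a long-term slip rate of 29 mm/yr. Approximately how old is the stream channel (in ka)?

age = offset / rate = 936 m / (29 mm/yr) = 32300 yr = 32.3 ka

32.3 ka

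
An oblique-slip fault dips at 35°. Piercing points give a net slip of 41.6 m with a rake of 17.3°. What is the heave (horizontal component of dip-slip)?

10.1 m

dip-slip = net slip × sin(rake) = 41.6 m × sin(17.3°) = 12.37 m
heave = dip-slip × cos(dip) = 12.37 × cos(35°) = 10.1 m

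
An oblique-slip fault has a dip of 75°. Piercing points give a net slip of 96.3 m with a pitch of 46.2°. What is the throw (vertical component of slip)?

dip-slip = net slip × sin(rake) = 96.3 m × sin(46.2°) = 69.51 m
throw = dip-slip × sin(dip) = 69.51 × sin(75°) = 67.1 m

67.1 m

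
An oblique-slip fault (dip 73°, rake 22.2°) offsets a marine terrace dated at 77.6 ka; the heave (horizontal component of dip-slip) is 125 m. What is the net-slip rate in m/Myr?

dip-slip = heave / cos(dip) = 125 / cos(73°) = 427.5 m
net slip = dip-slip / sin(rake) = 427.5 / sin(22.2°) = 1132 m
rate = 1132 m / 77.6 ka = 0.0146 m/yr = 14600 m/Myr

14600 m/Myr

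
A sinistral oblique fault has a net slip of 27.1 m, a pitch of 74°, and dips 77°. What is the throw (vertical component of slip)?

25.4 m

dip-slip = net slip × sin(rake) = 27.1 m × sin(74°) = 26.05 m
throw = dip-slip × sin(dip) = 26.05 × sin(77°) = 25.4 m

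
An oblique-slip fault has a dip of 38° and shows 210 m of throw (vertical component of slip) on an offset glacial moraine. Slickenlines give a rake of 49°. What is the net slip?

dip-slip = throw / sin(dip) = 210 / sin(38°) = 341.1 m
net slip = dip-slip / sin(rake) = 341.1 / sin(49°) = 452 m

452 m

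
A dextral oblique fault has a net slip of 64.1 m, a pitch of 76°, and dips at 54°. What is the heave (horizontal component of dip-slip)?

36.6 m

dip-slip = net slip × sin(rake) = 64.1 m × sin(76°) = 62.20 m
heave = dip-slip × cos(dip) = 62.20 × cos(54°) = 36.6 m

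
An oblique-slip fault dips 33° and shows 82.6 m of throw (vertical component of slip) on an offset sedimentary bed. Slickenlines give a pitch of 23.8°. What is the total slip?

376 m

dip-slip = throw / sin(dip) = 82.6 / sin(33°) = 151.7 m
net slip = dip-slip / sin(rake) = 151.7 / sin(23.8°) = 376 m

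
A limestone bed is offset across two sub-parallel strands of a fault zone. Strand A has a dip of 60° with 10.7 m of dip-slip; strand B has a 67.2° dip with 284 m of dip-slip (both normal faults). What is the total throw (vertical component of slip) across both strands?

271 m

throw_A = 10.7 × sin(60°) = 9.266 m
throw_B = 284 × sin(67.2°) = 261.8 m
total = 9.266 + 261.8 = 271 m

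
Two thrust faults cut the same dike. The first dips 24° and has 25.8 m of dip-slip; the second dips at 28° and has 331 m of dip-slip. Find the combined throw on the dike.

throw_A = 25.8 × sin(24°) = 10.49 m
throw_B = 331 × sin(28°) = 155.4 m
total = 10.49 + 155.4 = 166 m

166 m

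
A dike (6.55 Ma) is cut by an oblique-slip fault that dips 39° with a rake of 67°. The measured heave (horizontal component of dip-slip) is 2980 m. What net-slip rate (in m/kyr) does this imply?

dip-slip = heave / cos(dip) = 2980 / cos(39°) = 3835 m
net slip = dip-slip / sin(rake) = 3835 / sin(67°) = 4166 m
rate = 4166 m / 6.55 Ma = 0.000636 m/yr = 0.636 m/kyr

0.636 m/kyr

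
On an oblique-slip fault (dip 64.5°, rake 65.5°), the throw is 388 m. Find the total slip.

472 m

dip-slip = throw / sin(dip) = 388 / sin(64.5°) = 429.9 m
net slip = dip-slip / sin(rake) = 429.9 / sin(65.5°) = 472 m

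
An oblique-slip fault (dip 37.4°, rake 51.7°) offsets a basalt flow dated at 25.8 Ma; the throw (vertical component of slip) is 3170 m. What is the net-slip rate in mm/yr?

0.258 mm/yr

dip-slip = throw / sin(dip) = 3170 / sin(37.4°) = 5219 m
net slip = dip-slip / sin(rake) = 5219 / sin(51.7°) = 6651 m
rate = 6651 m / 25.8 Ma = 0.000258 m/yr = 0.258 mm/yr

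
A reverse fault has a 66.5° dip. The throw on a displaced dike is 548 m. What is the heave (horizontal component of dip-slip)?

238 m

heave = throw / tan(dip) = 548 / tan(66.5°) = 238 m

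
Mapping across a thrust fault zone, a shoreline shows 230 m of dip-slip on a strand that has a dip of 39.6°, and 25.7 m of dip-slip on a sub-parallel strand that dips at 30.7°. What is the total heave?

heave_A = 230 × cos(39.6°) = 177.2 m
heave_B = 25.7 × cos(30.7°) = 22.10 m
total = 177.2 + 22.10 = 199 m

199 m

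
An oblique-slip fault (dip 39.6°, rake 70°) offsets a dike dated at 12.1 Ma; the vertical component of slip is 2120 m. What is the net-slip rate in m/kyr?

dip-slip = throw / sin(dip) = 2120 / sin(39.6°) = 3326 m
net slip = dip-slip / sin(rake) = 3326 / sin(70°) = 3539 m
rate = 3539 m / 12.1 Ma = 0.000293 m/yr = 0.293 m/kyr

0.293 m/kyr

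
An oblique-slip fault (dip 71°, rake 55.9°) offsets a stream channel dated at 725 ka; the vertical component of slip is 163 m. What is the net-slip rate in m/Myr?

dip-slip = throw / sin(dip) = 163 / sin(71°) = 172.4 m
net slip = dip-slip / sin(rake) = 172.4 / sin(55.9°) = 208.2 m
rate = 208.2 m / 725 ka = 0.000287 m/yr = 287 m/Myr

287 m/Myr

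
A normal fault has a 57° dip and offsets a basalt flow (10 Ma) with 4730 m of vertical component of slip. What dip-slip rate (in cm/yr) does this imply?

dip-slip = throw / sin(dip) = 4730 m / sin(57°) = 5640 m
rate = 5640 m / 10 Ma = 0.000564 m/yr = 0.0564 cm/yr

0.0564 cm/yr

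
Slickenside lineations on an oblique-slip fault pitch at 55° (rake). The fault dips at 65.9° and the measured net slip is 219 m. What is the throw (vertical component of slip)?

dip-slip = net slip × sin(rake) = 219 m × sin(55°) = 179.4 m
throw = dip-slip × sin(dip) = 179.4 × sin(65.9°) = 164 m

164 m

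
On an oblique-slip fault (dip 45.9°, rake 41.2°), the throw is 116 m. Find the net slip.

245 m

dip-slip = throw / sin(dip) = 116 / sin(45.9°) = 161.5 m
net slip = dip-slip / sin(rake) = 161.5 / sin(41.2°) = 245 m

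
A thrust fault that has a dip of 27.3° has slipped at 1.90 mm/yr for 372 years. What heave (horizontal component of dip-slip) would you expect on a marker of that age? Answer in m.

dip-slip = rate × time = 1.90 mm/yr × 372 years = 0.7068 m
heave = dip-slip × cos(dip) = 0.7068 × cos(27.3°) = 0.628 m

0.628 m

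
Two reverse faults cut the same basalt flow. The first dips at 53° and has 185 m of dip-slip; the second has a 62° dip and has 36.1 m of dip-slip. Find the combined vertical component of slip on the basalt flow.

throw_A = 185 × sin(53°) = 147.7 m
throw_B = 36.1 × sin(62°) = 31.87 m
total = 147.7 + 31.87 = 180 m

180 m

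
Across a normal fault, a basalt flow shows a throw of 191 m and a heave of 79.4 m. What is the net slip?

net slip = √(throw² + heave²) = √(191² + 79.4²) = 207 m

207 m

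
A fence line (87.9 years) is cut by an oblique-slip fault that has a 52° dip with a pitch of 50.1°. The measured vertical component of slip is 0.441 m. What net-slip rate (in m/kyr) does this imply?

8.30 m/kyr

dip-slip = throw / sin(dip) = 0.441 / sin(52°) = 0.5596 m
net slip = dip-slip / sin(rake) = 0.5596 / sin(50.1°) = 0.7295 m
rate = 0.7295 m / 87.9 years = 0.00830 m/yr = 8.30 m/kyr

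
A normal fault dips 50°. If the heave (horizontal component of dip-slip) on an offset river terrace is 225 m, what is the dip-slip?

dip-slip = heave / cos(dip) = 225 / cos(50°) = 350 m

350 m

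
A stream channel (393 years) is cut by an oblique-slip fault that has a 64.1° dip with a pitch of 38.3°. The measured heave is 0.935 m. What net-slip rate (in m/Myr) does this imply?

dip-slip = heave / cos(dip) = 0.935 / cos(64.1°) = 2.141 m
net slip = dip-slip / sin(rake) = 2.141 / sin(38.3°) = 3.454 m
rate = 3.454 m / 393 years = 0.00879 m/yr = 8790 m/Myr

8790 m/Myr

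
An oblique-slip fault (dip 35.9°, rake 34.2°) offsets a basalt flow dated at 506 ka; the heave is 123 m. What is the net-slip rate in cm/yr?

dip-slip = heave / cos(dip) = 123 / cos(35.9°) = 151.8 m
net slip = dip-slip / sin(rake) = 151.8 / sin(34.2°) = 270.1 m
rate = 270.1 m / 506 ka = 0.000534 m/yr = 0.0534 cm/yr

0.0534 cm/yr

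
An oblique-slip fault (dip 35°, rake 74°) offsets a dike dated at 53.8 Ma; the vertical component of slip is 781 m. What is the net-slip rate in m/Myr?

dip-slip = throw / sin(dip) = 781 / sin(35°) = 1362 m
net slip = dip-slip / sin(rake) = 1362 / sin(74°) = 1417 m
rate = 1417 m / 53.8 Ma = 0.0000263 m/yr = 26.3 m/Myr

26.3 m/Myr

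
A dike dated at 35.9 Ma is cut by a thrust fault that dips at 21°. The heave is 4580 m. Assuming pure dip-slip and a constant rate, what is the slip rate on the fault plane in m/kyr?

dip-slip = heave / cos(dip) = 4580 m / cos(21°) = 4906 m
rate = 4906 m / 35.9 Ma = 0.000137 m/yr = 0.137 m/kyr

0.137 m/kyr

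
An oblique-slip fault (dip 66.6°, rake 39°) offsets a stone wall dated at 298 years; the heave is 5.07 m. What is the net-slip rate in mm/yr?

68.1 mm/yr

dip-slip = heave / cos(dip) = 5.07 / cos(66.6°) = 12.77 m
net slip = dip-slip / sin(rake) = 12.77 / sin(39°) = 20.29 m
rate = 20.29 m / 298 years = 0.0681 m/yr = 68.1 mm/yr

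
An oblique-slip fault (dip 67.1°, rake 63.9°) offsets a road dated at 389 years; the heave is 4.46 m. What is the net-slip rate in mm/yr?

32.8 mm/yr

dip-slip = heave / cos(dip) = 4.46 / cos(67.1°) = 11.46 m
net slip = dip-slip / sin(rake) = 11.46 / sin(63.9°) = 12.76 m
rate = 12.76 m / 389 years = 0.0328 m/yr = 32.8 mm/yr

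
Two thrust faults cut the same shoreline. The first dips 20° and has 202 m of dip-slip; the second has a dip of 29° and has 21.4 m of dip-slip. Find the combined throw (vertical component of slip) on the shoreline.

79.5 m

throw_A = 202 × sin(20°) = 69.09 m
throw_B = 21.4 × sin(29°) = 10.37 m
total = 69.09 + 10.37 = 79.5 m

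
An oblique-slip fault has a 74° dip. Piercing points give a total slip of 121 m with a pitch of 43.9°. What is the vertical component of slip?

dip-slip = net slip × sin(rake) = 121 m × sin(43.9°) = 83.90 m
throw = dip-slip × sin(dip) = 83.90 × sin(74°) = 80.7 m

80.7 m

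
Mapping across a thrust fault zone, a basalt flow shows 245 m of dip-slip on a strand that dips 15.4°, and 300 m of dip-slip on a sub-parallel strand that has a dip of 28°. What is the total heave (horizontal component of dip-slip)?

heave_A = 245 × cos(15.4°) = 236.2 m
heave_B = 300 × cos(28°) = 264.9 m
total = 236.2 + 264.9 = 501 m

501 m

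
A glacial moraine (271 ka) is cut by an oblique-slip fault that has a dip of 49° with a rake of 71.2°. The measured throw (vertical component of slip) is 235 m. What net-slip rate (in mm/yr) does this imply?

dip-slip = throw / sin(dip) = 235 / sin(49°) = 311.4 m
net slip = dip-slip / sin(rake) = 311.4 / sin(71.2°) = 328.9 m
rate = 328.9 m / 271 ka = 0.00121 m/yr = 1.21 mm/yr

1.21 mm/yr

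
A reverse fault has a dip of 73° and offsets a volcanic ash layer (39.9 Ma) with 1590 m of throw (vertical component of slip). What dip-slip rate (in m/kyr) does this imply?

dip-slip = throw / sin(dip) = 1590 m / sin(73°) = 1663 m
rate = 1663 m / 39.9 Ma = 0.0000417 m/yr = 0.0417 m/kyr

0.0417 m/kyr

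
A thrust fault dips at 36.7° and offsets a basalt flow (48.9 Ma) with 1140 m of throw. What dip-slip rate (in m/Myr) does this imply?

39 m/Myr

dip-slip = throw / sin(dip) = 1140 m / sin(36.7°) = 1908 m
rate = 1908 m / 48.9 Ma = 0.0000390 m/yr = 39 m/Myr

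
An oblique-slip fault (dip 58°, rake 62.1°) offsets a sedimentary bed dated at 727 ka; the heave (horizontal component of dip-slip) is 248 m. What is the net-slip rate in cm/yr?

0.0728 cm/yr

dip-slip = heave / cos(dip) = 248 / cos(58°) = 468 m
net slip = dip-slip / sin(rake) = 468 / sin(62.1°) = 529.5 m
rate = 529.5 m / 727 ka = 0.000728 m/yr = 0.0728 cm/yr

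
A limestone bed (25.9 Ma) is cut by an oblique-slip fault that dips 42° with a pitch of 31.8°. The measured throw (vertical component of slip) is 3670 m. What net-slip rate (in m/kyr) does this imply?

dip-slip = throw / sin(dip) = 3670 / sin(42°) = 5485 m
net slip = dip-slip / sin(rake) = 5485 / sin(31.8°) = 10410 m
rate = 10410 m / 25.9 Ma = 0.000402 m/yr = 0.402 m/kyr

0.402 m/kyr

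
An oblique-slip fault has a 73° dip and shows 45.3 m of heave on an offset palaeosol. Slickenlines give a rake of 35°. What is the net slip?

dip-slip = heave / cos(dip) = 45.3 / cos(73°) = 154.9 m
net slip = dip-slip / sin(rake) = 154.9 / sin(35°) = 270 m

270 m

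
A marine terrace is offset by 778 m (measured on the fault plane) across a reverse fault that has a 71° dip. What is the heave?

253 m

heave = dip-slip × cos(dip) = 778 m × cos(71°) = 253 m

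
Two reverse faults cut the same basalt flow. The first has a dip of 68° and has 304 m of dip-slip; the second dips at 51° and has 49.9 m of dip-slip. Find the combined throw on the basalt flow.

321 m

throw_A = 304 × sin(68°) = 281.9 m
throw_B = 49.9 × sin(51°) = 38.78 m
total = 281.9 + 38.78 = 321 m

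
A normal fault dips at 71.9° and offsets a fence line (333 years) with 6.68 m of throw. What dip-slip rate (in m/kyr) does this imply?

dip-slip = throw / sin(dip) = 6.68 m / sin(71.9°) = 7.028 m
rate = 7.028 m / 333 years = 0.0211 m/yr = 21.1 m/kyr

21.1 m/kyr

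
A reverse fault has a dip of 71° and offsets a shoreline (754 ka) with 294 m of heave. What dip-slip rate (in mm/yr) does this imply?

dip-slip = heave / cos(dip) = 294 m / cos(71°) = 903 m
rate = 903 m / 754 ka = 0.00120 m/yr = 1.20 mm/yr

1.20 mm/yr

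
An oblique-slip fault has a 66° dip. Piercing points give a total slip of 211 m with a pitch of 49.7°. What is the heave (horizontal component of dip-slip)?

65.5 m

dip-slip = net slip × sin(rake) = 211 m × sin(49.7°) = 160.9 m
heave = dip-slip × cos(dip) = 160.9 × cos(66°) = 65.5 m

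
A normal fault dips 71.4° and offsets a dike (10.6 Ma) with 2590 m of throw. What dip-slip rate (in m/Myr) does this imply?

258 m/Myr

dip-slip = throw / sin(dip) = 2590 m / sin(71.4°) = 2733 m
rate = 2733 m / 10.6 Ma = 0.000258 m/yr = 258 m/Myr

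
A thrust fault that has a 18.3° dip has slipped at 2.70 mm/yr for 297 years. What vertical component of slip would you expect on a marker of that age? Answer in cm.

25.2 cm

dip-slip = rate × time = 2.70 mm/yr × 297 years = 0.8019 m
throw = dip-slip × sin(dip) = 0.8019 × sin(18.3°) = 0.252 m = 25.2 cm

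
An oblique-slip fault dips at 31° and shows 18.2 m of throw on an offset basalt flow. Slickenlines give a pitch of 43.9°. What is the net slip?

51 m

dip-slip = throw / sin(dip) = 18.2 / sin(31°) = 35.34 m
net slip = dip-slip / sin(rake) = 35.34 / sin(43.9°) = 51 m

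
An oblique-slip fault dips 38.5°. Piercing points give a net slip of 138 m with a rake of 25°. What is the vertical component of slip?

dip-slip = net slip × sin(rake) = 138 m × sin(25°) = 58.32 m
throw = dip-slip × sin(dip) = 58.32 × sin(38.5°) = 36.3 m

36.3 m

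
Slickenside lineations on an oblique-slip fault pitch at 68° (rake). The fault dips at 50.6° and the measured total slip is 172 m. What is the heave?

101 m

dip-slip = net slip × sin(rake) = 172 m × sin(68°) = 159.5 m
heave = dip-slip × cos(dip) = 159.5 × cos(50.6°) = 101 m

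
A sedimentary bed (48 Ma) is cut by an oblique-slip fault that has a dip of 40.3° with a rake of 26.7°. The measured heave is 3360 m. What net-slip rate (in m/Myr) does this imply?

dip-slip = heave / cos(dip) = 3360 / cos(40.3°) = 4406 m
net slip = dip-slip / sin(rake) = 4406 / sin(26.7°) = 9805 m
rate = 9805 m / 48 Ma = 0.000204 m/yr = 204 m/Myr

204 m/Myr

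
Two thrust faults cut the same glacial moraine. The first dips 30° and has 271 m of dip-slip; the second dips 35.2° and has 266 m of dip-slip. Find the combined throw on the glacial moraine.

289 m

throw_A = 271 × sin(30°) = 135.5 m
throw_B = 266 × sin(35.2°) = 153.3 m
total = 135.5 + 153.3 = 289 m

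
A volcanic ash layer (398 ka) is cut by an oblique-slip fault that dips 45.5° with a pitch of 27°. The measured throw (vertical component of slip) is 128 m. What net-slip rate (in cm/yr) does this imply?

dip-slip = throw / sin(dip) = 128 / sin(45.5°) = 179.5 m
net slip = dip-slip / sin(rake) = 179.5 / sin(27°) = 395.3 m
rate = 395.3 m / 398 ka = 0.000993 m/yr = 0.0993 cm/yr

0.0993 cm/yr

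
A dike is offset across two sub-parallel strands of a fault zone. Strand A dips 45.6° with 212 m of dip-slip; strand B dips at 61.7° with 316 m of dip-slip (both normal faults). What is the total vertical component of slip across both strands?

throw_A = 212 × sin(45.6°) = 151.5 m
throw_B = 316 × sin(61.7°) = 278.2 m
total = 151.5 + 278.2 = 430 m

430 m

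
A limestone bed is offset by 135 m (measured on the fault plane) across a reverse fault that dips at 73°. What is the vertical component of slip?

129 m

throw = dip-slip × sin(dip) = 135 m × sin(73°) = 129 m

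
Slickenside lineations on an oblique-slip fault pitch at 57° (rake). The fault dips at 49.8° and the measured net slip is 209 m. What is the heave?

dip-slip = net slip × sin(rake) = 209 m × sin(57°) = 175.3 m
heave = dip-slip × cos(dip) = 175.3 × cos(49.8°) = 113 m

113 m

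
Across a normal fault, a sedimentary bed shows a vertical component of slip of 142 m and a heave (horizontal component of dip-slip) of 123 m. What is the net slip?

net slip = √(throw² + heave²) = √(142² + 123²) = 188 m

188 m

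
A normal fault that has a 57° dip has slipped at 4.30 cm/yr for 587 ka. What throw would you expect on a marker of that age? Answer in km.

dip-slip = rate × time = 4.30 cm/yr × 587 ka = 25240 m
throw = dip-slip × sin(dip) = 25240 × sin(57°) = 21200 m = 21.2 km

21.2 km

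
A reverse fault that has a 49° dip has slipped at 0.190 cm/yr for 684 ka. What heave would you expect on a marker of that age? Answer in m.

853 m

dip-slip = rate × time = 0.190 cm/yr × 684 ka = 1300 m
heave = dip-slip × cos(dip) = 1300 × cos(49°) = 853 m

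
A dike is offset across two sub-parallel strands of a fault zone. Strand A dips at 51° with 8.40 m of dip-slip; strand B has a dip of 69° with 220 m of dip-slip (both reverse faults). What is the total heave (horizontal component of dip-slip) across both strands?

84.1 m

heave_A = 8.40 × cos(51°) = 5.286 m
heave_B = 220 × cos(69°) = 78.84 m
total = 5.286 + 78.84 = 84.1 m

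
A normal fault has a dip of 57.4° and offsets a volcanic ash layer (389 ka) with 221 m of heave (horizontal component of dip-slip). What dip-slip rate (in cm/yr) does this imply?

0.105 cm/yr

dip-slip = heave / cos(dip) = 221 m / cos(57.4°) = 410.2 m
rate = 410.2 m / 389 ka = 0.00105 m/yr = 0.105 cm/yr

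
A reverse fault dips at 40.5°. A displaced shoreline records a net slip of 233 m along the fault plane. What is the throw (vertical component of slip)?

throw = dip-slip × sin(dip) = 233 m × sin(40.5°) = 151 m

151 m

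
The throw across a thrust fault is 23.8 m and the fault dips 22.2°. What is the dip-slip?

63 m

dip-slip = throw / sin(dip) = 23.8 / sin(22.2°) = 63 m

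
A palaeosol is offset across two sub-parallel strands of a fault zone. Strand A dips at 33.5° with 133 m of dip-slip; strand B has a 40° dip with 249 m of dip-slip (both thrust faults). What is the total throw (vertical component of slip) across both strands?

throw_A = 133 × sin(33.5°) = 73.41 m
throw_B = 249 × sin(40°) = 160.1 m
total = 73.41 + 160.1 = 233 m

233 m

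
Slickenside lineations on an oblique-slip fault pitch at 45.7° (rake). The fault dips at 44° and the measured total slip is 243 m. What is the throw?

121 m

dip-slip = net slip × sin(rake) = 243 m × sin(45.7°) = 173.9 m
throw = dip-slip × sin(dip) = 173.9 × sin(44°) = 121 m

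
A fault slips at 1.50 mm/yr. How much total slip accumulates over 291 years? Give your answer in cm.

slip = rate × time = 1.50 mm/yr × 291 years = 0.436 m = 43.6 cm

43.6 cm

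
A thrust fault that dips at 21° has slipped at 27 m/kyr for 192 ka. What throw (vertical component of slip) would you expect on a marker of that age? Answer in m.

1860 m

dip-slip = rate × time = 27 m/kyr × 192 ka = 5184 m
throw = dip-slip × sin(dip) = 5184 × sin(21°) = 1860 m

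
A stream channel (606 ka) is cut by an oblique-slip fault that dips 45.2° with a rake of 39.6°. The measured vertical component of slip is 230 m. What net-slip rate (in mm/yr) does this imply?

0.839 mm/yr

dip-slip = throw / sin(dip) = 230 / sin(45.2°) = 324.1 m
net slip = dip-slip / sin(rake) = 324.1 / sin(39.6°) = 508.5 m
rate = 508.5 m / 606 ka = 0.000839 m/yr = 0.839 mm/yr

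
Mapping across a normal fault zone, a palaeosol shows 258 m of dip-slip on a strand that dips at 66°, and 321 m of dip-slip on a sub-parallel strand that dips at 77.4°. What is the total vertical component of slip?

throw_A = 258 × sin(66°) = 235.7 m
throw_B = 321 × sin(77.4°) = 313.3 m
total = 235.7 + 313.3 = 549 m

549 m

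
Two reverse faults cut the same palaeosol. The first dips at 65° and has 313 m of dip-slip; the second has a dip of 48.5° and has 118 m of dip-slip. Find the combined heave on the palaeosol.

210 m

heave_A = 313 × cos(65°) = 132.3 m
heave_B = 118 × cos(48.5°) = 78.19 m
total = 132.3 + 78.19 = 210 m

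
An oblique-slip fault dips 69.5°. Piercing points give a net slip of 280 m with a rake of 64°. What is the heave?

dip-slip = net slip × sin(rake) = 280 m × sin(64°) = 251.7 m
heave = dip-slip × cos(dip) = 251.7 × cos(69.5°) = 88.1 m

88.1 m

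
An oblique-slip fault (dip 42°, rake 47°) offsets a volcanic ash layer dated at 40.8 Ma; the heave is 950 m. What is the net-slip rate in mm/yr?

dip-slip = heave / cos(dip) = 950 / cos(42°) = 1278 m
net slip = dip-slip / sin(rake) = 1278 / sin(47°) = 1748 m
rate = 1748 m / 40.8 Ma = 0.0000428 m/yr = 0.0428 mm/yr

0.0428 mm/yr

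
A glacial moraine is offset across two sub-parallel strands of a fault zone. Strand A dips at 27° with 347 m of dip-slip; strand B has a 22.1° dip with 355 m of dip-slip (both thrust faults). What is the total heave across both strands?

heave_A = 347 × cos(27°) = 309.2 m
heave_B = 355 × cos(22.1°) = 328.9 m
total = 309.2 + 328.9 = 638 m

638 m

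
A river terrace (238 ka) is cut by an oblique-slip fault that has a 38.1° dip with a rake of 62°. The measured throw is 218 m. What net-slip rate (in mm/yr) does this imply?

dip-slip = throw / sin(dip) = 218 / sin(38.1°) = 353.3 m
net slip = dip-slip / sin(rake) = 353.3 / sin(62°) = 400.1 m
rate = 400.1 m / 238 ka = 0.00168 m/yr = 1.68 mm/yr

1.68 mm/yr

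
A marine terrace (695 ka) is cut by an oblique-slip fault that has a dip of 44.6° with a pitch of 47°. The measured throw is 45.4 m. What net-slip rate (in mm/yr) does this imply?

0.127 mm/yr

dip-slip = throw / sin(dip) = 45.4 / sin(44.6°) = 64.66 m
net slip = dip-slip / sin(rake) = 64.66 / sin(47°) = 88.41 m
rate = 88.41 m / 695 ka = 0.000127 m/yr = 0.127 mm/yr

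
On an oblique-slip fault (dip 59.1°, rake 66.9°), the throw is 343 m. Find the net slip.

435 m

dip-slip = throw / sin(dip) = 343 / sin(59.1°) = 399.7 m
net slip = dip-slip / sin(rake) = 399.7 / sin(66.9°) = 435 m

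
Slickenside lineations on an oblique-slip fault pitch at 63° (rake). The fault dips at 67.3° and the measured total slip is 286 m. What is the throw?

dip-slip = net slip × sin(rake) = 286 m × sin(63°) = 254.8 m
throw = dip-slip × sin(dip) = 254.8 × sin(67.3°) = 235 m

235 m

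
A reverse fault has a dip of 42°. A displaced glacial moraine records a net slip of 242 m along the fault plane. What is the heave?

heave = dip-slip × cos(dip) = 242 m × cos(42°) = 180 m

180 m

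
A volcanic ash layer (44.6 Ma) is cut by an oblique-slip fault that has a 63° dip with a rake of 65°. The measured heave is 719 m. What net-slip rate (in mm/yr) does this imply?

dip-slip = heave / cos(dip) = 719 / cos(63°) = 1584 m
net slip = dip-slip / sin(rake) = 1584 / sin(65°) = 1747 m
rate = 1747 m / 44.6 Ma = 0.0000392 m/yr = 0.0392 mm/yr

0.0392 mm/yr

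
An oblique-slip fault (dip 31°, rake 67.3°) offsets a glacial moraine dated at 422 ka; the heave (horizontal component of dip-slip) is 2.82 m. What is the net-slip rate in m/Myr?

8.45 m/Myr

dip-slip = heave / cos(dip) = 2.82 / cos(31°) = 3.290 m
net slip = dip-slip / sin(rake) = 3.290 / sin(67.3°) = 3.566 m
rate = 3.566 m / 422 ka = 0.00000845 m/yr = 8.45 m/Myr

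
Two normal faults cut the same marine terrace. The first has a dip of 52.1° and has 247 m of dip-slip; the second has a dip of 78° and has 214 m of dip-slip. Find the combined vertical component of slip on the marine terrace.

throw_A = 247 × sin(52.1°) = 194.9 m
throw_B = 214 × sin(78°) = 209.3 m
total = 194.9 + 209.3 = 404 m

404 m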